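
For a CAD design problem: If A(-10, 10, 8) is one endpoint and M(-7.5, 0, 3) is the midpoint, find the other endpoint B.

B = 2M - A
  = (2·(-7.5) - (-10), 2·0 - 10, 2·3 - 8)
  = (-15 + 10, 0 - 10, 6 - 8)
  = (-5, -10, -2)

(-5, -10, -2)


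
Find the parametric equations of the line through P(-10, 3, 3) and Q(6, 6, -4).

Direction vector d = Q - P = (6 + 10, 6 - 3, -4 - 3) = (16, 3, -7)
Parametric form r = P + t·d:
x = -10 + 16t, y = 3 + 3t, z = 3 - 7t

x = -10 + 16t, y = 3 + 3t, z = 3 - 7t


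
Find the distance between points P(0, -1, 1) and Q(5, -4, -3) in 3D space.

d = √[(x₂-x₁)² + (y₂-y₁)² + (z₂-z₁)²]
  = √[5² + (-3)² + (-4)²]
  = √[25 + 9 + 16]
  = √50
  ≈ 7.071

7.071


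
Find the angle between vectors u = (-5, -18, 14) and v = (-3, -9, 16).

u·v = (-5)·(-3) + (-18)·(-9) + 14·16 = 15 + 162 + 224 = 401
|u| = √((-5)² + (-18)² + 14²) = √545 ≈ 23.35
|v| = √((-3)² + (-9)² + 16²) = √346 ≈ 18.6
cos θ = (u·v)/(|u||v|) = 401/(23.35·18.6) ≈ 0.9234
θ = arccos(0.9234) ≈ 22.57°

22.57°


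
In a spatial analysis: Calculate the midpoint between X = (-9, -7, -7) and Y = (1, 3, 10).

M = ((x₁+x₂)/2, (y₁+y₂)/2, (z₁+z₂)/2)
  = ((-9 + 1)/2, (-7 + 3)/2, (-7 + 10)/2)
  = (-8/2, -4/2, 3/2)
  = (-4, -2, 1.5)

(-4, -2, 1.5)


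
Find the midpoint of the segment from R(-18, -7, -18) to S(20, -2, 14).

M = ((x₁+x₂)/2, (y₁+y₂)/2, (z₁+z₂)/2)
  = ((-18 + 20)/2, (-7 - 2)/2, (-18 + 14)/2)
  = (2/2, -9/2, -4/2)
  = (1, -4.5, -2)

(1, -4.5, -2)


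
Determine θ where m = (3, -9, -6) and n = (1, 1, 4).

m·n = 3·1 + (-9)·1 + (-6)·4 = 3 - 9 - 24 = -30
|m| = √(3² + (-9)² + (-6)²) = √126 ≈ 11.22
|n| = √(1² + 1² + 4²) = √18 ≈ 4.243
cos θ = (m·n)/(|m||n|) = -30/(11.22·4.243) ≈ -0.6299
θ = arccos(-0.6299) ≈ 129°

129°


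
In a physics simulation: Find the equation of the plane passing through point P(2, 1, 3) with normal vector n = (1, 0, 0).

The plane through P with normal n = (a, b, c) satisfies n·(r - P) = 0,
i.e. ax + by + cz = a·x₀ + b·y₀ + c·z₀.
d = 1·2 + 0·1 + 0·3
  = 2 + 0 + 0
  = 2
Equation: x = 2

x = 2


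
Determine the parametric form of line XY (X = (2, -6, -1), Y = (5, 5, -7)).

Direction vector d = Y - X = (5 - 2, 5 + 6, -7 + 1) = (3, 11, -6)
Parametric form r = X + t·d:
x = 2 + 3t, y = -6 + 11t, z = -1 - 6t

x = 2 + 3t, y = -6 + 11t, z = -1 - 6t


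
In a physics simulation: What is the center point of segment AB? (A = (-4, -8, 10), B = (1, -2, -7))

M = ((x₁+x₂)/2, (y₁+y₂)/2, (z₁+z₂)/2)
  = ((-4 + 1)/2, (-8 - 2)/2, (10 - 7)/2)
  = (-3/2, -10/2, 3/2)
  = (-1.5, -5, 1.5)

(-1.5, -5, 1.5)


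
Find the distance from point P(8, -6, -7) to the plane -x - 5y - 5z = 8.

distance = |a·x₀ + b·y₀ + c·z₀ - d| / √(a² + b² + c²)
  = |(-1)·8 + (-5)·(-6) + (-5)·(-7) - 8| / √((-1)² + (-5)² + (-5)²)
  = |-8 + 30 + 35 - 8| / √(1 + 25 + 25)
  = |49| / √51
  = 49 / 7.141
  ≈ 6.861

6.861


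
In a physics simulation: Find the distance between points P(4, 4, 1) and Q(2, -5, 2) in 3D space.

d = √[(x₂-x₁)² + (y₂-y₁)² + (z₂-z₁)²]
  = √[(-2)² + (-9)² + 1²]
  = √[4 + 81 + 1]
  = √86
  ≈ 9.274

9.274


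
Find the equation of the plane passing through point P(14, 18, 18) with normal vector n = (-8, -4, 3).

The plane through P with normal n = (a, b, c) satisfies n·(r - P) = 0,
i.e. ax + by + cz = a·x₀ + b·y₀ + c·z₀.
d = (-8)·14 + (-4)·18 + 3·18
  = -112 - 72 + 54
  = -130
Equation: -8x - 4y + 3z = -130

-8x - 4y + 3z = -130


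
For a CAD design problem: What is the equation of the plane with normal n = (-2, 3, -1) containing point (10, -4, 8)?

The plane through P with normal n = (a, b, c) satisfies n·(r - P) = 0,
i.e. ax + by + cz = a·x₀ + b·y₀ + c·z₀.
d = (-2)·10 + 3·(-4) + (-1)·8
  = -20 - 12 - 8
  = -40
Equation: -2x + 3y - z = -40

-2x + 3y - z = -40


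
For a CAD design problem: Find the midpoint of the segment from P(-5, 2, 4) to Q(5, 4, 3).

M = ((x₁+x₂)/2, (y₁+y₂)/2, (z₁+z₂)/2)
  = ((-5 + 5)/2, (2 + 4)/2, (4 + 3)/2)
  = (0/2, 6/2, 7/2)
  = (0, 3, 3.5)

(0, 3, 3.5)


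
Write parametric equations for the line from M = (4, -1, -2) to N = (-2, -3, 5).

Direction vector d = N - M = (-2 - 4, -3 + 1, 5 + 2) = (-6, -2, 7)
Parametric form r = M + t·d:
x = 4 - 6t, y = -1 - 2t, z = -2 + 7t

x = 4 - 6t, y = -1 - 2t, z = -2 + 7t


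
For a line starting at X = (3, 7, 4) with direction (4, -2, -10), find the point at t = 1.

P(t) = X + t·d
  = (3 + 4·1, 7 + (-2)·1, 4 + (-10)·1)
  = (3 + 4, 7 - 2, 4 - 10)
  = (7, 5, -6)

(7, 5, -6)


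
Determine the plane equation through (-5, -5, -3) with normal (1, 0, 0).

The plane through P with normal n = (a, b, c) satisfies n·(r - P) = 0,
i.e. ax + by + cz = a·x₀ + b·y₀ + c·z₀.
d = 1·(-5) + 0·(-5) + 0·(-3)
  = -5 + 0 + 0
  = -5
Equation: x = -5

x = -5


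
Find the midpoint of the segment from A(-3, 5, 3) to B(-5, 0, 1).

M = ((x₁+x₂)/2, (y₁+y₂)/2, (z₁+z₂)/2)
  = ((-3 - 5)/2, (5 + 0)/2, (3 + 1)/2)
  = (-8/2, 5/2, 4/2)
  = (-4, 2.5, 2)

(-4, 2.5, 2)


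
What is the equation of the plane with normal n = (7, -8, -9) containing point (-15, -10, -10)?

The plane through P with normal n = (a, b, c) satisfies n·(r - P) = 0,
i.e. ax + by + cz = a·x₀ + b·y₀ + c·z₀.
d = 7·(-15) + (-8)·(-10) + (-9)·(-10)
  = -105 + 80 + 90
  = 65
Equation: 7x - 8y - 9z = 65

7x - 8y - 9z = 65


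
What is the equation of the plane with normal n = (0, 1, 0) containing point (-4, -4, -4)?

The plane through P with normal n = (a, b, c) satisfies n·(r - P) = 0,
i.e. ax + by + cz = a·x₀ + b·y₀ + c·z₀.
d = 0·(-4) + 1·(-4) + 0·(-4)
  = 0 - 4 + 0
  = -4
Equation: y = -4

y = -4


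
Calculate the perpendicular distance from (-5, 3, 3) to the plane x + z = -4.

distance = |a·x₀ + b·y₀ + c·z₀ - d| / √(a² + b² + c²)
  = |1·(-5) + 0·3 + 1·3 - (-4)| / √(1² + 0² + 1²)
  = |-5 + 0 + 3 + 4| / √(1 + 0 + 1)
  = |2| / √2
  = 2 / 1.414
  ≈ 1.414

1.414


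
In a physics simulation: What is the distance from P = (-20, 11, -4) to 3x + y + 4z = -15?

distance = |a·x₀ + b·y₀ + c·z₀ - d| / √(a² + b² + c²)
  = |3·(-20) + 1·11 + 4·(-4) - (-15)| / √(3² + 1² + 4²)
  = |-60 + 11 - 16 + 15| / √(9 + 1 + 16)
  = |-50| / √26
  = 50 / 5.099
  ≈ 9.806

9.806


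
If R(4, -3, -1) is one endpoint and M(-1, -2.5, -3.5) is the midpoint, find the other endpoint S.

S = 2M - R
  = (2·(-1) - 4, 2·(-2.5) - (-3), 2·(-3.5) - (-1))
  = (-2 - 4, -5 + 3, -7 + 1)
  = (-6, -2, -6)

(-6, -2, -6)


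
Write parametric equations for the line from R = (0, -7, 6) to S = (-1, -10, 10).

Direction vector d = S - R = (-1 + 0, -10 + 7, 10 - 6) = (-1, -3, 4)
Parametric form r = R + t·d:
x = 0 - t, y = -7 - 3t, z = 6 + 4t

x = 0 - t, y = -7 - 3t, z = 6 + 4t


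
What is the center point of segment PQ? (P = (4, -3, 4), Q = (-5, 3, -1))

M = ((x₁+x₂)/2, (y₁+y₂)/2, (z₁+z₂)/2)
  = ((4 - 5)/2, (-3 + 3)/2, (4 - 1)/2)
  = (-1/2, 0/2, 3/2)
  = (-0.5, 0, 1.5)

(-0.5, 0, 1.5)


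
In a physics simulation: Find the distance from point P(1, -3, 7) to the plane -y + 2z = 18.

distance = |a·x₀ + b·y₀ + c·z₀ - d| / √(a² + b² + c²)
  = |0·1 + (-1)·(-3) + 2·7 - 18| / √(0² + (-1)² + 2²)
  = |0 + 3 + 14 - 18| / √(0 + 1 + 4)
  = |-1| / √5
  = 1 / 2.236
  ≈ 0.4472

0.4472


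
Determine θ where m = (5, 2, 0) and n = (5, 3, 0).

m·n = 5·5 + 2·3 + 0·0 = 25 + 6 + 0 = 31
|m| = √(5² + 2² + 0²) = √29 ≈ 5.385
|n| = √(5² + 3² + 0²) = √34 ≈ 5.831
cos θ = (m·n)/(|m||n|) = 31/(5.385·5.831) ≈ 0.9872
θ = arccos(0.9872) ≈ 9.162°

9.162°


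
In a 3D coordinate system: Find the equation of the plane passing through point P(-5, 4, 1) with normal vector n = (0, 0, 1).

The plane through P with normal n = (a, b, c) satisfies n·(r - P) = 0,
i.e. ax + by + cz = a·x₀ + b·y₀ + c·z₀.
d = 0·(-5) + 0·4 + 1·1
  = 0 + 0 + 1
  = 1
Equation: z = 1

z = 1


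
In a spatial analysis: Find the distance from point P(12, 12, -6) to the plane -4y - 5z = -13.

distance = |a·x₀ + b·y₀ + c·z₀ - d| / √(a² + b² + c²)
  = |0·12 + (-4)·12 + (-5)·(-6) - (-13)| / √(0² + (-4)² + (-5)²)
  = |0 - 48 + 30 + 13| / √(0 + 16 + 25)
  = |-5| / √41
  = 5 / 6.403
  ≈ 0.7809

0.7809


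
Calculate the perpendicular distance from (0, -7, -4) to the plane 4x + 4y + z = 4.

distance = |a·x₀ + b·y₀ + c·z₀ - d| / √(a² + b² + c²)
  = |4·0 + 4·(-7) + 1·(-4) - 4| / √(4² + 4² + 1²)
  = |0 - 28 - 4 - 4| / √(16 + 16 + 1)
  = |-36| / √33
  = 36 / 5.745
  ≈ 6.267

6.267


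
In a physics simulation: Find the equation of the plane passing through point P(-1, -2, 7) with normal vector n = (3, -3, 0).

The plane through P with normal n = (a, b, c) satisfies n·(r - P) = 0,
i.e. ax + by + cz = a·x₀ + b·y₀ + c·z₀.
d = 3·(-1) + (-3)·(-2) + 0·7
  = -3 + 6 + 0
  = 3
Equation: 3x - 3y = 3

3x - 3y = 3


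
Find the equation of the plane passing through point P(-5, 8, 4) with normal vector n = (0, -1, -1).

The plane through P with normal n = (a, b, c) satisfies n·(r - P) = 0,
i.e. ax + by + cz = a·x₀ + b·y₀ + c·z₀.
d = 0·(-5) + (-1)·8 + (-1)·4
  = 0 - 8 - 4
  = -12
Equation: -y - z = -12

-y - z = -12


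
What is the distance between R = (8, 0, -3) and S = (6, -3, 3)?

d = √[(x₂-x₁)² + (y₂-y₁)² + (z₂-z₁)²]
  = √[(-2)² + (-3)² + 6²]
  = √[4 + 9 + 36]
  = √49
  ≈ 7

7


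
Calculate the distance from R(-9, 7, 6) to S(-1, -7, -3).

d = √[(x₂-x₁)² + (y₂-y₁)² + (z₂-z₁)²]
  = √[8² + (-14)² + (-9)²]
  = √[64 + 196 + 81]
  = √341
  ≈ 18.47

18.47


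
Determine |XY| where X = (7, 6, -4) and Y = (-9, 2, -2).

d = √[(x₂-x₁)² + (y₂-y₁)² + (z₂-z₁)²]
  = √[(-16)² + (-4)² + 2²]
  = √[256 + 16 + 4]
  = √276
  ≈ 16.61

16.61


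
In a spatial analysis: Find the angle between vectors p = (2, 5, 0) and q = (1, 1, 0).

p·q = 2·1 + 5·1 + 0·0 = 2 + 5 + 0 = 7
|p| = √(2² + 5² + 0²) = √29 ≈ 5.385
|q| = √(1² + 1² + 0²) = √2 ≈ 1.414
cos θ = (p·q)/(|p||q|) = 7/(5.385·1.414) ≈ 0.9191
θ = arccos(0.9191) ≈ 23.2°

23.2°


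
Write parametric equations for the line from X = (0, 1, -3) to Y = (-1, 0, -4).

Direction vector d = Y - X = (-1 + 0, 0 - 1, -4 + 3) = (-1, -1, -1)
Parametric form r = X + t·d:
x = 0 - t, y = 1 - t, z = -3 - t

x = 0 - t, y = 1 - t, z = -3 - t


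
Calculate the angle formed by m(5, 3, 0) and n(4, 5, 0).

m·n = 5·4 + 3·5 + 0·0 = 20 + 15 + 0 = 35
|m| = √(5² + 3² + 0²) = √34 ≈ 5.831
|n| = √(4² + 5² + 0²) = √41 ≈ 6.403
cos θ = (m·n)/(|m||n|) = 35/(5.831·6.403) ≈ 0.9374
θ = arccos(0.9374) ≈ 20.38°

20.38°


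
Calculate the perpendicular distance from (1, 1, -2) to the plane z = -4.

distance = |a·x₀ + b·y₀ + c·z₀ - d| / √(a² + b² + c²)
  = |0·1 + 0·1 + 1·(-2) - (-4)| / √(0² + 0² + 1²)
  = |0 + 0 - 2 + 4| / √(0 + 0 + 1)
  = |2| / √1
  = 2 / 1
  ≈ 2

2


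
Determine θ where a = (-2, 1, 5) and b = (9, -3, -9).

a·b = (-2)·9 + 1·(-3) + 5·(-9) = -18 - 3 - 45 = -66
|a| = √((-2)² + 1² + 5²) = √30 ≈ 5.477
|b| = √(9² + (-3)² + (-9)²) = √171 ≈ 13.08
cos θ = (a·b)/(|a||b|) = -66/(5.477·13.08) ≈ -0.9215
θ = arccos(-0.9215) ≈ 157.1°

157.1°


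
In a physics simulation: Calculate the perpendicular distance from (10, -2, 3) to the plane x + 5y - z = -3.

distance = |a·x₀ + b·y₀ + c·z₀ - d| / √(a² + b² + c²)
  = |1·10 + 5·(-2) + (-1)·3 - (-3)| / √(1² + 5² + (-1)²)
  = |10 - 10 - 3 + 3| / √(1 + 25 + 1)
  = |0| / √27
  = 0 / 5.196
  ≈ 0

0


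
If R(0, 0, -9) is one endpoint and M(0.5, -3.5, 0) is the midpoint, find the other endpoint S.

S = 2M - R
  = (2·0.5 - 0, 2·(-3.5) - 0, 2·0 - (-9))
  = (1 + 0, -7 + 0, 0 + 9)
  = (1, -7, 9)

(1, -7, 9)


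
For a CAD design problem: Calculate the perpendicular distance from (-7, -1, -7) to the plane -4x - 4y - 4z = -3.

distance = |a·x₀ + b·y₀ + c·z₀ - d| / √(a² + b² + c²)
  = |(-4)·(-7) + (-4)·(-1) + (-4)·(-7) - (-3)| / √((-4)² + (-4)² + (-4)²)
  = |28 + 4 + 28 + 3| / √(16 + 16 + 16)
  = |63| / √48
  = 63 / 6.928
  ≈ 9.093

9.093


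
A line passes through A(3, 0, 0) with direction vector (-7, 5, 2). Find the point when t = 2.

P(t) = A + t·d
  = (3 + (-7)·2, 0 + 5·2, 0 + 2·2)
  = (3 - 14, 0 + 10, 0 + 4)
  = (-11, 10, 4)

(-11, 10, 4)


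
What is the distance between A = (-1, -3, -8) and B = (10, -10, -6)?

d = √[(x₂-x₁)² + (y₂-y₁)² + (z₂-z₁)²]
  = √[11² + (-7)² + 2²]
  = √[121 + 49 + 4]
  = √174
  ≈ 13.19

13.19


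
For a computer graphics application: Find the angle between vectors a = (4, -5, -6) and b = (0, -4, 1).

a·b = 4·0 + (-5)·(-4) + (-6)·1 = 0 + 20 - 6 = 14
|a| = √(4² + (-5)² + (-6)²) = √77 ≈ 8.775
|b| = √(0² + (-4)² + 1²) = √17 ≈ 4.123
cos θ = (a·b)/(|a||b|) = 14/(8.775·4.123) ≈ 0.387
θ = arccos(0.387) ≈ 67.23°

67.23°


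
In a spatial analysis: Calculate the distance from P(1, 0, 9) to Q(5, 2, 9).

d = √[(x₂-x₁)² + (y₂-y₁)² + (z₂-z₁)²]
  = √[4² + 2² + 0²]
  = √[16 + 4 + 0]
  = √20
  ≈ 4.472

4.472


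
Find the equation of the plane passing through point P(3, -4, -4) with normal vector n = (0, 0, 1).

The plane through P with normal n = (a, b, c) satisfies n·(r - P) = 0,
i.e. ax + by + cz = a·x₀ + b·y₀ + c·z₀.
d = 0·3 + 0·(-4) + 1·(-4)
  = 0 + 0 - 4
  = -4
Equation: z = -4

z = -4


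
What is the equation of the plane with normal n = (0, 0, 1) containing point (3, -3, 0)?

The plane through P with normal n = (a, b, c) satisfies n·(r - P) = 0,
i.e. ax + by + cz = a·x₀ + b·y₀ + c·z₀.
d = 0·3 + 0·(-3) + 1·0
  = 0 + 0 + 0
  = 0
Equation: z = 0

z = 0


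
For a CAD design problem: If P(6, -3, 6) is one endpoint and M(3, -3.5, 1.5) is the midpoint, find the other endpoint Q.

Q = 2M - P
  = (2·3 - 6, 2·(-3.5) - (-3), 2·1.5 - 6)
  = (6 - 6, -7 + 3, 3 - 6)
  = (0, -4, -3)

(0, -4, -3)


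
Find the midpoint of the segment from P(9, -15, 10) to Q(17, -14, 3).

M = ((x₁+x₂)/2, (y₁+y₂)/2, (z₁+z₂)/2)
  = ((9 + 17)/2, (-15 - 14)/2, (10 + 3)/2)
  = (26/2, -29/2, 13/2)
  = (13, -14.5, 6.5)

(13, -14.5, 6.5)


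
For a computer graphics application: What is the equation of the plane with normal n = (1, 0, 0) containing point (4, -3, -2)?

The plane through P with normal n = (a, b, c) satisfies n·(r - P) = 0,
i.e. ax + by + cz = a·x₀ + b·y₀ + c·z₀.
d = 1·4 + 0·(-3) + 0·(-2)
  = 4 + 0 + 0
  = 4
Equation: x = 4

x = 4


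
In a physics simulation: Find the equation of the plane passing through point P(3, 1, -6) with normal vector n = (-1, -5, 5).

The plane through P with normal n = (a, b, c) satisfies n·(r - P) = 0,
i.e. ax + by + cz = a·x₀ + b·y₀ + c·z₀.
d = (-1)·3 + (-5)·1 + 5·(-6)
  = -3 - 5 - 30
  = -38
Equation: -x - 5y + 5z = -38

-x - 5y + 5z = -38


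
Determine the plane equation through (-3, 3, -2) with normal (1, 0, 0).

The plane through P with normal n = (a, b, c) satisfies n·(r - P) = 0,
i.e. ax + by + cz = a·x₀ + b·y₀ + c·z₀.
d = 1·(-3) + 0·3 + 0·(-2)
  = -3 + 0 + 0
  = -3
Equation: x = -3

x = -3


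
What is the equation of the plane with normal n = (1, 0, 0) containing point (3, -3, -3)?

The plane through P with normal n = (a, b, c) satisfies n·(r - P) = 0,
i.e. ax + by + cz = a·x₀ + b·y₀ + c·z₀.
d = 1·3 + 0·(-3) + 0·(-3)
  = 3 + 0 + 0
  = 3
Equation: x = 3

x = 3


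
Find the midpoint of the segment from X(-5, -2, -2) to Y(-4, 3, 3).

M = ((x₁+x₂)/2, (y₁+y₂)/2, (z₁+z₂)/2)
  = ((-5 - 4)/2, (-2 + 3)/2, (-2 + 3)/2)
  = (-9/2, 1/2, 1/2)
  = (-4.5, 0.5, 0.5)

(-4.5, 0.5, 0.5)


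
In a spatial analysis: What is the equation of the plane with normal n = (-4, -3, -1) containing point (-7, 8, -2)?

The plane through P with normal n = (a, b, c) satisfies n·(r - P) = 0,
i.e. ax + by + cz = a·x₀ + b·y₀ + c·z₀.
d = (-4)·(-7) + (-3)·8 + (-1)·(-2)
  = 28 - 24 + 2
  = 6
Equation: -4x - 3y - z = 6

-4x - 3y - z = 6


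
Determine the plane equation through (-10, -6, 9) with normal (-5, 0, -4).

The plane through P with normal n = (a, b, c) satisfies n·(r - P) = 0,
i.e. ax + by + cz = a·x₀ + b·y₀ + c·z₀.
d = (-5)·(-10) + 0·(-6) + (-4)·9
  = 50 + 0 - 36
  = 14
Equation: -5x - 4z = 14

-5x - 4z = 14


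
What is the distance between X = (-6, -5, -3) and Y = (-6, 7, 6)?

d = √[(x₂-x₁)² + (y₂-y₁)² + (z₂-z₁)²]
  = √[0² + 12² + 9²]
  = √[0 + 144 + 81]
  = √225
  ≈ 15

15


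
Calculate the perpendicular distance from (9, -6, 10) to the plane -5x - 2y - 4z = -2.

distance = |a·x₀ + b·y₀ + c·z₀ - d| / √(a² + b² + c²)
  = |(-5)·9 + (-2)·(-6) + (-4)·10 - (-2)| / √((-5)² + (-2)² + (-4)²)
  = |-45 + 12 - 40 + 2| / √(25 + 4 + 16)
  = |-71| / √45
  = 71 / 6.708
  ≈ 10.58

10.58


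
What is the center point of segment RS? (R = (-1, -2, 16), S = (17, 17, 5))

M = ((x₁+x₂)/2, (y₁+y₂)/2, (z₁+z₂)/2)
  = ((-1 + 17)/2, (-2 + 17)/2, (16 + 5)/2)
  = (16/2, 15/2, 21/2)
  = (8, 7.5, 10.5)

(8, 7.5, 10.5)


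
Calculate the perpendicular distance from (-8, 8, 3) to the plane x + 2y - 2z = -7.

distance = |a·x₀ + b·y₀ + c·z₀ - d| / √(a² + b² + c²)
  = |1·(-8) + 2·8 + (-2)·3 - (-7)| / √(1² + 2² + (-2)²)
  = |-8 + 16 - 6 + 7| / √(1 + 4 + 4)
  = |9| / √9
  = 9 / 3
  ≈ 3

3


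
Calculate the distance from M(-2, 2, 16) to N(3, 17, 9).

d = √[(x₂-x₁)² + (y₂-y₁)² + (z₂-z₁)²]
  = √[5² + 15² + (-7)²]
  = √[25 + 225 + 49]
  = √299
  ≈ 17.29

17.29


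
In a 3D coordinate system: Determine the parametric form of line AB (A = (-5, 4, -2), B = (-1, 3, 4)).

Direction vector d = B - A = (-1 + 5, 3 - 4, 4 + 2) = (4, -1, 6)
Parametric form r = A + t·d:
x = -5 + 4t, y = 4 - t, z = -2 + 6t

x = -5 + 4t, y = 4 - t, z = -2 + 6t


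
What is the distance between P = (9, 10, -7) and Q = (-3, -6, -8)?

d = √[(x₂-x₁)² + (y₂-y₁)² + (z₂-z₁)²]
  = √[(-12)² + (-16)² + (-1)²]
  = √[144 + 256 + 1]
  = √401
  ≈ 20.02

20.02


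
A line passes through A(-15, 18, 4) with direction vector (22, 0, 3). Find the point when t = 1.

P(t) = A + t·d
  = (-15 + 22·1, 18 + 0·1, 4 + 3·1)
  = (-15 + 22, 18 + 0, 4 + 3)
  = (7, 18, 7)

(7, 18, 7)


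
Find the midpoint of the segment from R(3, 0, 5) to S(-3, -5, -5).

M = ((x₁+x₂)/2, (y₁+y₂)/2, (z₁+z₂)/2)
  = ((3 - 3)/2, (0 - 5)/2, (5 - 5)/2)
  = (0/2, -5/2, 0/2)
  = (0, -2.5, 0)

(0, -2.5, 0)


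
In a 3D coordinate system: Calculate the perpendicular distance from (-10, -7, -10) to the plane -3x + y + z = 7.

distance = |a·x₀ + b·y₀ + c·z₀ - d| / √(a² + b² + c²)
  = |(-3)·(-10) + 1·(-7) + 1·(-10) - 7| / √((-3)² + 1² + 1²)
  = |30 - 7 - 10 - 7| / √(9 + 1 + 1)
  = |6| / √11
  = 6 / 3.317
  ≈ 1.809

1.809


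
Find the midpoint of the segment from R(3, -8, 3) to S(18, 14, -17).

M = ((x₁+x₂)/2, (y₁+y₂)/2, (z₁+z₂)/2)
  = ((3 + 18)/2, (-8 + 14)/2, (3 - 17)/2)
  = (21/2, 6/2, -14/2)
  = (10.5, 3, -7)

(10.5, 3, -7)


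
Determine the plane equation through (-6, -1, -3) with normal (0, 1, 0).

The plane through P with normal n = (a, b, c) satisfies n·(r - P) = 0,
i.e. ax + by + cz = a·x₀ + b·y₀ + c·z₀.
d = 0·(-6) + 1·(-1) + 0·(-3)
  = 0 - 1 + 0
  = -1
Equation: y = -1

y = -1


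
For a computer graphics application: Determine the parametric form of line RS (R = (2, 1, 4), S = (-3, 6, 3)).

Direction vector d = S - R = (-3 - 2, 6 - 1, 3 - 4) = (-5, 5, -1)
Parametric form r = R + t·d:
x = 2 - 5t, y = 1 + 5t, z = 4 - t

x = 2 - 5t, y = 1 + 5t, z = 4 - t


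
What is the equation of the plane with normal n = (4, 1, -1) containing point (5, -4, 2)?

The plane through P with normal n = (a, b, c) satisfies n·(r - P) = 0,
i.e. ax + by + cz = a·x₀ + b·y₀ + c·z₀.
d = 4·5 + 1·(-4) + (-1)·2
  = 20 - 4 - 2
  = 14
Equation: 4x + y - z = 14

4x + y - z = 14


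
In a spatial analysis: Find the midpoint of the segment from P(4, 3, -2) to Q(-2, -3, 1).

M = ((x₁+x₂)/2, (y₁+y₂)/2, (z₁+z₂)/2)
  = ((4 - 2)/2, (3 - 3)/2, (-2 + 1)/2)
  = (2/2, 0/2, -1/2)
  = (1, 0, -0.5)

(1, 0, -0.5)


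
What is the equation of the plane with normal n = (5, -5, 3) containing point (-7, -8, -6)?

The plane through P with normal n = (a, b, c) satisfies n·(r - P) = 0,
i.e. ax + by + cz = a·x₀ + b·y₀ + c·z₀.
d = 5·(-7) + (-5)·(-8) + 3·(-6)
  = -35 + 40 - 18
  = -13
Equation: 5x - 5y + 3z = -13

5x - 5y + 3z = -13


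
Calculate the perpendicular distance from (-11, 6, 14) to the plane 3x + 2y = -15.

distance = |a·x₀ + b·y₀ + c·z₀ - d| / √(a² + b² + c²)
  = |3·(-11) + 2·6 + 0·14 - (-15)| / √(3² + 2² + 0²)
  = |-33 + 12 + 0 + 15| / √(9 + 4 + 0)
  = |-6| / √13
  = 6 / 3.606
  ≈ 1.664

1.664


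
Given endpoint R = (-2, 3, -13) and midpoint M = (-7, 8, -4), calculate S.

S = 2M - R
  = (2·(-7) - (-2), 2·8 - 3, 2·(-4) - (-13))
  = (-14 + 2, 16 - 3, -8 + 13)
  = (-12, 13, 5)

(-12, 13, 5)


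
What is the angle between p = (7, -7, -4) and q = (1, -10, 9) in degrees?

p·q = 7·1 + (-7)·(-10) + (-4)·9 = 7 + 70 - 36 = 41
|p| = √(7² + (-7)² + (-4)²) = √114 ≈ 10.68
|q| = √(1² + (-10)² + 9²) = √182 ≈ 13.49
cos θ = (p·q)/(|p||q|) = 41/(10.68·13.49) ≈ 0.2846
θ = arccos(0.2846) ≈ 73.46°

73.46°


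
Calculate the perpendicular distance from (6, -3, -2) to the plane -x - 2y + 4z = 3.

distance = |a·x₀ + b·y₀ + c·z₀ - d| / √(a² + b² + c²)
  = |(-1)·6 + (-2)·(-3) + 4·(-2) - 3| / √((-1)² + (-2)² + 4²)
  = |-6 + 6 - 8 - 3| / √(1 + 4 + 16)
  = |-11| / √21
  = 11 / 4.583
  ≈ 2.4

2.4


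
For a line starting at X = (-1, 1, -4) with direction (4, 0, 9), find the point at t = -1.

P(t) = X + t·d
  = (-1 + 4·(-1), 1 + 0·(-1), -4 + 9·(-1))
  = (-1 - 4, 1 + 0, -4 - 9)
  = (-5, 1, -13)

(-5, 1, -13)


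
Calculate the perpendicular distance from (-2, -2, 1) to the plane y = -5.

distance = |a·x₀ + b·y₀ + c·z₀ - d| / √(a² + b² + c²)
  = |0·(-2) + 1·(-2) + 0·1 - (-5)| / √(0² + 1² + 0²)
  = |0 - 2 + 0 + 5| / √(0 + 1 + 0)
  = |3| / √1
  = 3 / 1
  ≈ 3

3


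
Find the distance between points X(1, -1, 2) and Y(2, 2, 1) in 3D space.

d = √[(x₂-x₁)² + (y₂-y₁)² + (z₂-z₁)²]
  = √[1² + 3² + (-1)²]
  = √[1 + 9 + 1]
  = √11
  ≈ 3.317

3.317


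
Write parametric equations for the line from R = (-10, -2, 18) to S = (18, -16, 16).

Direction vector d = S - R = (18 + 10, -16 + 2, 16 - 18) = (28, -14, -2)
Parametric form r = R + t·d:
x = -10 + 28t, y = -2 - 14t, z = 18 - 2t

x = -10 + 28t, y = -2 - 14t, z = 18 - 2t


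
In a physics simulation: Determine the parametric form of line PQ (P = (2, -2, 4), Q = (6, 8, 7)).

Direction vector d = Q - P = (6 - 2, 8 + 2, 7 - 4) = (4, 10, 3)
Parametric form r = P + t·d:
x = 2 + 4t, y = -2 + 10t, z = 4 + 3t

x = 2 + 4t, y = -2 + 10t, z = 4 + 3t


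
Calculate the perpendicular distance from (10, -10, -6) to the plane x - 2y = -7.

distance = |a·x₀ + b·y₀ + c·z₀ - d| / √(a² + b² + c²)
  = |1·10 + (-2)·(-10) + 0·(-6) - (-7)| / √(1² + (-2)² + 0²)
  = |10 + 20 + 0 + 7| / √(1 + 4 + 0)
  = |37| / √5
  = 37 / 2.236
  ≈ 16.55

16.55


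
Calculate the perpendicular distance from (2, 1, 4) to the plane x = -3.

distance = |a·x₀ + b·y₀ + c·z₀ - d| / √(a² + b² + c²)
  = |1·2 + 0·1 + 0·4 - (-3)| / √(1² + 0² + 0²)
  = |2 + 0 + 0 + 3| / √(1 + 0 + 0)
  = |5| / √1
  = 5 / 1
  ≈ 5

5


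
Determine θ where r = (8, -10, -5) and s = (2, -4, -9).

r·s = 8·2 + (-10)·(-4) + (-5)·(-9) = 16 + 40 + 45 = 101
|r| = √(8² + (-10)² + (-5)²) = √189 ≈ 13.75
|s| = √(2² + (-4)² + (-9)²) = √101 ≈ 10.05
cos θ = (r·s)/(|r||s|) = 101/(13.75·10.05) ≈ 0.731
θ = arccos(0.731) ≈ 43.03°

43.03°


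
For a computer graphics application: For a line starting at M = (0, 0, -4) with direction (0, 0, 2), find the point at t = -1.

P(t) = M + t·d
  = (0 + 0·(-1), 0 + 0·(-1), -4 + 2·(-1))
  = (0 + 0, 0 + 0, -4 - 2)
  = (0, 0, -6)

(0, 0, -6)


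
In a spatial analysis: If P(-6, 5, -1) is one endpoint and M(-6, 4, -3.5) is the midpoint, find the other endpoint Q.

Q = 2M - P
  = (2·(-6) - (-6), 2·4 - 5, 2·(-3.5) - (-1))
  = (-12 + 6, 8 - 5, -7 + 1)
  = (-6, 3, -6)

(-6, 3, -6)


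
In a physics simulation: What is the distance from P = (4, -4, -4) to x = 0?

distance = |a·x₀ + b·y₀ + c·z₀ - d| / √(a² + b² + c²)
  = |1·4 + 0·(-4) + 0·(-4) - 0| / √(1² + 0² + 0²)
  = |4 + 0 + 0 + 0| / √(1 + 0 + 0)
  = |4| / √1
  = 4 / 1
  ≈ 4

4


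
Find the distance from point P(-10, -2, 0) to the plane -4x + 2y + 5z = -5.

distance = |a·x₀ + b·y₀ + c·z₀ - d| / √(a² + b² + c²)
  = |(-4)·(-10) + 2·(-2) + 5·0 - (-5)| / √((-4)² + 2² + 5²)
  = |40 - 4 + 0 + 5| / √(16 + 4 + 25)
  = |41| / √45
  = 41 / 6.708
  ≈ 6.112

6.112


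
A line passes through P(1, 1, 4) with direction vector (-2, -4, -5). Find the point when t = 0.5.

P(t) = P + t·d
  = (1 + (-2)·0.5, 1 + (-4)·0.5, 4 + (-5)·0.5)
  = (1 - 1, 1 - 2, 4 - 2.5)
  = (0, -1, 1.5)

(0, -1, 1.5)


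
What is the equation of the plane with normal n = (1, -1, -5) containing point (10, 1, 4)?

The plane through P with normal n = (a, b, c) satisfies n·(r - P) = 0,
i.e. ax + by + cz = a·x₀ + b·y₀ + c·z₀.
d = 1·10 + (-1)·1 + (-5)·4
  = 10 - 1 - 20
  = -11
Equation: x - y - 5z = -11

x - y - 5z = -11


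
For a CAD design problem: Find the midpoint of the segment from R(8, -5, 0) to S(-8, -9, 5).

M = ((x₁+x₂)/2, (y₁+y₂)/2, (z₁+z₂)/2)
  = ((8 - 8)/2, (-5 - 9)/2, (0 + 5)/2)
  = (0/2, -14/2, 5/2)
  = (0, -7, 2.5)

(0, -7, 2.5)


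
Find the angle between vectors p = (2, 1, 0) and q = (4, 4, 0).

p·q = 2·4 + 1·4 + 0·0 = 8 + 4 + 0 = 12
|p| = √(2² + 1² + 0²) = √5 ≈ 2.236
|q| = √(4² + 4² + 0²) = √32 ≈ 5.657
cos θ = (p·q)/(|p||q|) = 12/(2.236·5.657) ≈ 0.9487
θ = arccos(0.9487) ≈ 18.43°

18.43°


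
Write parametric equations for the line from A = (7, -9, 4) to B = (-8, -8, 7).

Direction vector d = B - A = (-8 - 7, -8 + 9, 7 - 4) = (-15, 1, 3)
Parametric form r = A + t·d:
x = 7 - 15t, y = -9 + t, z = 4 + 3t

x = 7 - 15t, y = -9 + t, z = 4 + 3t


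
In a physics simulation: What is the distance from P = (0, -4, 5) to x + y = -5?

distance = |a·x₀ + b·y₀ + c·z₀ - d| / √(a² + b² + c²)
  = |1·0 + 1·(-4) + 0·5 - (-5)| / √(1² + 1² + 0²)
  = |0 - 4 + 0 + 5| / √(1 + 1 + 0)
  = |1| / √2
  = 1 / 1.414
  ≈ 0.7071

0.7071


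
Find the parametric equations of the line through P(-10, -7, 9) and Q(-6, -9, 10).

Direction vector d = Q - P = (-6 + 10, -9 + 7, 10 - 9) = (4, -2, 1)
Parametric form r = P + t·d:
x = -10 + 4t, y = -7 - 2t, z = 9 + t

x = -10 + 4t, y = -7 - 2t, z = 9 + t


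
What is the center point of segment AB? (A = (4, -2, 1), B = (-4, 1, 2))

M = ((x₁+x₂)/2, (y₁+y₂)/2, (z₁+z₂)/2)
  = ((4 - 4)/2, (-2 + 1)/2, (1 + 2)/2)
  = (0/2, -1/2, 3/2)
  = (0, -0.5, 1.5)

(0, -0.5, 1.5)


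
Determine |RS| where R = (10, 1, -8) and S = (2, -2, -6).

d = √[(x₂-x₁)² + (y₂-y₁)² + (z₂-z₁)²]
  = √[(-8)² + (-3)² + 2²]
  = √[64 + 9 + 4]
  = √77
  ≈ 8.775

8.775


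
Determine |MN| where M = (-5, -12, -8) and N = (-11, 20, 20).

d = √[(x₂-x₁)² + (y₂-y₁)² + (z₂-z₁)²]
  = √[(-6)² + 32² + 28²]
  = √[36 + 1024 + 784]
  = √1844
  ≈ 42.94

42.94


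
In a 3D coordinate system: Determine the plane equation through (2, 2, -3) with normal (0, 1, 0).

The plane through P with normal n = (a, b, c) satisfies n·(r - P) = 0,
i.e. ax + by + cz = a·x₀ + b·y₀ + c·z₀.
d = 0·2 + 1·2 + 0·(-3)
  = 0 + 2 + 0
  = 2
Equation: y = 2

y = 2


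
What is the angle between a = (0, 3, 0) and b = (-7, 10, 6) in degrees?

a·b = 0·(-7) + 3·10 + 0·6 = 0 + 30 + 0 = 30
|a| = √(0² + 3² + 0²) = √9 ≈ 3
|b| = √((-7)² + 10² + 6²) = √185 ≈ 13.6
cos θ = (a·b)/(|a||b|) = 30/(3·13.6) ≈ 0.7352
θ = arccos(0.7352) ≈ 42.67°

42.67°


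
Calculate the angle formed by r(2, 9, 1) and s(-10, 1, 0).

r·s = 2·(-10) + 9·1 + 1·0 = -20 + 9 + 0 = -11
|r| = √(2² + 9² + 1²) = √86 ≈ 9.274
|s| = √((-10)² + 1² + 0²) = √101 ≈ 10.05
cos θ = (r·s)/(|r||s|) = -11/(9.274·10.05) ≈ -0.118
θ = arccos(-0.118) ≈ 96.78°

96.78°


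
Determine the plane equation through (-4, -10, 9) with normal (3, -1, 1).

The plane through P with normal n = (a, b, c) satisfies n·(r - P) = 0,
i.e. ax + by + cz = a·x₀ + b·y₀ + c·z₀.
d = 3·(-4) + (-1)·(-10) + 1·9
  = -12 + 10 + 9
  = 7
Equation: 3x - y + z = 7

3x - y + z = 7


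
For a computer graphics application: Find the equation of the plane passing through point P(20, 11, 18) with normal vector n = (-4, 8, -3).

The plane through P with normal n = (a, b, c) satisfies n·(r - P) = 0,
i.e. ax + by + cz = a·x₀ + b·y₀ + c·z₀.
d = (-4)·20 + 8·11 + (-3)·18
  = -80 + 88 - 54
  = -46
Equation: -4x + 8y - 3z = -46

-4x + 8y - 3z = -46


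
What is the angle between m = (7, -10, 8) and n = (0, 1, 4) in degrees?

m·n = 7·0 + (-10)·1 + 8·4 = 0 - 10 + 32 = 22
|m| = √(7² + (-10)² + 8²) = √213 ≈ 14.59
|n| = √(0² + 1² + 4²) = √17 ≈ 4.123
cos θ = (m·n)/(|m||n|) = 22/(14.59·4.123) ≈ 0.3656
θ = arccos(0.3656) ≈ 68.56°

68.56°


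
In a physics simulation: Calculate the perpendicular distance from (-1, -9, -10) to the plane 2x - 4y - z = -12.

distance = |a·x₀ + b·y₀ + c·z₀ - d| / √(a² + b² + c²)
  = |2·(-1) + (-4)·(-9) + (-1)·(-10) - (-12)| / √(2² + (-4)² + (-1)²)
  = |-2 + 36 + 10 + 12| / √(4 + 16 + 1)
  = |56| / √21
  = 56 / 4.583
  ≈ 12.22

12.22


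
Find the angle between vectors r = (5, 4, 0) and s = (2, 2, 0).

r·s = 5·2 + 4·2 + 0·0 = 10 + 8 + 0 = 18
|r| = √(5² + 4² + 0²) = √41 ≈ 6.403
|s| = √(2² + 2² + 0²) = √8 ≈ 2.828
cos θ = (r·s)/(|r||s|) = 18/(6.403·2.828) ≈ 0.9939
θ = arccos(0.9939) ≈ 6.34°

6.34°


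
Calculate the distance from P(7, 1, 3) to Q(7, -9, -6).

d = √[(x₂-x₁)² + (y₂-y₁)² + (z₂-z₁)²]
  = √[0² + (-10)² + (-9)²]
  = √[0 + 100 + 81]
  = √181
  ≈ 13.45

13.45


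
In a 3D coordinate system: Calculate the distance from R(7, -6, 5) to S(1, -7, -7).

d = √[(x₂-x₁)² + (y₂-y₁)² + (z₂-z₁)²]
  = √[(-6)² + (-1)² + (-12)²]
  = √[36 + 1 + 144]
  = √181
  ≈ 13.45

13.45


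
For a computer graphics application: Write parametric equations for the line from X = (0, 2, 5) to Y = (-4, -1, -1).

Direction vector d = Y - X = (-4 + 0, -1 - 2, -1 - 5) = (-4, -3, -6)
Parametric form r = X + t·d:
x = 0 - 4t, y = 2 - 3t, z = 5 - 6t

x = 0 - 4t, y = 2 - 3t, z = 5 - 6t


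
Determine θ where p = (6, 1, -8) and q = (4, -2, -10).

p·q = 6·4 + 1·(-2) + (-8)·(-10) = 24 - 2 + 80 = 102
|p| = √(6² + 1² + (-8)²) = √101 ≈ 10.05
|q| = √(4² + (-2)² + (-10)²) = √120 ≈ 10.95
cos θ = (p·q)/(|p||q|) = 102/(10.05·10.95) ≈ 0.9265
θ = arccos(0.9265) ≈ 22.1°

22.1°


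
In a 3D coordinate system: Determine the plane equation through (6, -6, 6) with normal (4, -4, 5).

The plane through P with normal n = (a, b, c) satisfies n·(r - P) = 0,
i.e. ax + by + cz = a·x₀ + b·y₀ + c·z₀.
d = 4·6 + (-4)·(-6) + 5·6
  = 24 + 24 + 30
  = 78
Equation: 4x - 4y + 5z = 78

4x - 4y + 5z = 78


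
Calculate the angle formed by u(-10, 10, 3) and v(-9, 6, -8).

u·v = (-10)·(-9) + 10·6 + 3·(-8) = 90 + 60 - 24 = 126
|u| = √((-10)² + 10² + 3²) = √209 ≈ 14.46
|v| = √((-9)² + 6² + (-8)²) = √181 ≈ 13.45
cos θ = (u·v)/(|u||v|) = 126/(14.46·13.45) ≈ 0.6478
θ = arccos(0.6478) ≈ 49.62°

49.62°


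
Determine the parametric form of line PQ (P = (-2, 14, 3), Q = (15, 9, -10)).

Direction vector d = Q - P = (15 + 2, 9 - 14, -10 - 3) = (17, -5, -13)
Parametric form r = P + t·d:
x = -2 + 17t, y = 14 - 5t, z = 3 - 13t

x = -2 + 17t, y = 14 - 5t, z = 3 - 13t


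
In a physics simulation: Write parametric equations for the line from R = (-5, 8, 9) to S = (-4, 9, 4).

Direction vector d = S - R = (-4 + 5, 9 - 8, 4 - 9) = (1, 1, -5)
Parametric form r = R + t·d:
x = -5 + t, y = 8 + t, z = 9 - 5t

x = -5 + t, y = 8 + t, z = 9 - 5t


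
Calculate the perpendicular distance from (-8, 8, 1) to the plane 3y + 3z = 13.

distance = |a·x₀ + b·y₀ + c·z₀ - d| / √(a² + b² + c²)
  = |0·(-8) + 3·8 + 3·1 - 13| / √(0² + 3² + 3²)
  = |0 + 24 + 3 - 13| / √(0 + 9 + 9)
  = |14| / √18
  = 14 / 4.243
  ≈ 3.3

3.3


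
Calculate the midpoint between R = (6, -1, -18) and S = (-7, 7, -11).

M = ((x₁+x₂)/2, (y₁+y₂)/2, (z₁+z₂)/2)
  = ((6 - 7)/2, (-1 + 7)/2, (-18 - 11)/2)
  = (-1/2, 6/2, -29/2)
  = (-0.5, 3, -14.5)

(-0.5, 3, -14.5)


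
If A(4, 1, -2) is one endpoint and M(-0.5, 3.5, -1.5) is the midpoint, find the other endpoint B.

B = 2M - A
  = (2·(-0.5) - 4, 2·3.5 - 1, 2·(-1.5) - (-2))
  = (-1 - 4, 7 - 1, -3 + 2)
  = (-5, 6, -1)

(-5, 6, -1)


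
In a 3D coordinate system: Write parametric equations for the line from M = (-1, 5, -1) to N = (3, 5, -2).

Direction vector d = N - M = (3 + 1, 5 - 5, -2 + 1) = (4, 0, -1)
Parametric form r = M + t·d:
x = -1 + 4t, y = 5, z = -1 - t

x = -1 + 4t, y = 5, z = -1 - t


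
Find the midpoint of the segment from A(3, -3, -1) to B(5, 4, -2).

M = ((x₁+x₂)/2, (y₁+y₂)/2, (z₁+z₂)/2)
  = ((3 + 5)/2, (-3 + 4)/2, (-1 - 2)/2)
  = (8/2, 1/2, -3/2)
  = (4, 0.5, -1.5)

(4, 0.5, -1.5)


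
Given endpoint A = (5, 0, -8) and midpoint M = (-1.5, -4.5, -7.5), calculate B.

B = 2M - A
  = (2·(-1.5) - 5, 2·(-4.5) - 0, 2·(-7.5) - (-8))
  = (-3 - 5, -9 + 0, -15 + 8)
  = (-8, -9, -7)

(-8, -9, -7)


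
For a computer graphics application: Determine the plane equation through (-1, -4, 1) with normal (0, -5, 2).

The plane through P with normal n = (a, b, c) satisfies n·(r - P) = 0,
i.e. ax + by + cz = a·x₀ + b·y₀ + c·z₀.
d = 0·(-1) + (-5)·(-4) + 2·1
  = 0 + 20 + 2
  = 22
Equation: -5y + 2z = 22

-5y + 2z = 22


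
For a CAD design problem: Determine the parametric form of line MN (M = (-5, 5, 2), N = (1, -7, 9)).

Direction vector d = N - M = (1 + 5, -7 - 5, 9 - 2) = (6, -12, 7)
Parametric form r = M + t·d:
x = -5 + 6t, y = 5 - 12t, z = 2 + 7t

x = -5 + 6t, y = 5 - 12t, z = 2 + 7t


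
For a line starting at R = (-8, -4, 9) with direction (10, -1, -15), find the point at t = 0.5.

P(t) = R + t·d
  = (-8 + 10·0.5, -4 + (-1)·0.5, 9 + (-15)·0.5)
  = (-8 + 5, -4 - 0.5, 9 - 7.5)
  = (-3, -4.5, 1.5)

(-3, -4.5, 1.5)


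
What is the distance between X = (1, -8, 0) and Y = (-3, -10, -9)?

d = √[(x₂-x₁)² + (y₂-y₁)² + (z₂-z₁)²]
  = √[(-4)² + (-2)² + (-9)²]
  = √[16 + 4 + 81]
  = √101
  ≈ 10.05

10.05


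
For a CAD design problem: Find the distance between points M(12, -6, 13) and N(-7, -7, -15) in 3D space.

d = √[(x₂-x₁)² + (y₂-y₁)² + (z₂-z₁)²]
  = √[(-19)² + (-1)² + (-28)²]
  = √[361 + 1 + 784]
  = √1146
  ≈ 33.85

33.85


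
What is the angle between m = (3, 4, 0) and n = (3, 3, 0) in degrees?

m·n = 3·3 + 4·3 + 0·0 = 9 + 12 + 0 = 21
|m| = √(3² + 4² + 0²) = √25 ≈ 5
|n| = √(3² + 3² + 0²) = √18 ≈ 4.243
cos θ = (m·n)/(|m||n|) = 21/(5·4.243) ≈ 0.9899
θ = arccos(0.9899) ≈ 8.13°

8.13°


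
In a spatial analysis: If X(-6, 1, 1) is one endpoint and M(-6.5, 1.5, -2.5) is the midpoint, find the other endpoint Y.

Y = 2M - X
  = (2·(-6.5) - (-6), 2·1.5 - 1, 2·(-2.5) - 1)
  = (-13 + 6, 3 - 1, -5 - 1)
  = (-7, 2, -6)

(-7, 2, -6)


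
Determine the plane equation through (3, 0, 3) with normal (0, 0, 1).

The plane through P with normal n = (a, b, c) satisfies n·(r - P) = 0,
i.e. ax + by + cz = a·x₀ + b·y₀ + c·z₀.
d = 0·3 + 0·0 + 1·3
  = 0 + 0 + 3
  = 3
Equation: z = 3

z = 3


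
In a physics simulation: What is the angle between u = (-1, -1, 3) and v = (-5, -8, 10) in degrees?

u·v = (-1)·(-5) + (-1)·(-8) + 3·10 = 5 + 8 + 30 = 43
|u| = √((-1)² + (-1)² + 3²) = √11 ≈ 3.317
|v| = √((-5)² + (-8)² + 10²) = √189 ≈ 13.75
cos θ = (u·v)/(|u||v|) = 43/(3.317·13.75) ≈ 0.9431
θ = arccos(0.9431) ≈ 19.43°

19.43°


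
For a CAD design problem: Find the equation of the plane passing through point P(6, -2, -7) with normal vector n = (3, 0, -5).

The plane through P with normal n = (a, b, c) satisfies n·(r - P) = 0,
i.e. ax + by + cz = a·x₀ + b·y₀ + c·z₀.
d = 3·6 + 0·(-2) + (-5)·(-7)
  = 18 + 0 + 35
  = 53
Equation: 3x - 5z = 53

3x - 5z = 53


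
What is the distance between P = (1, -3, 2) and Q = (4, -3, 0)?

d = √[(x₂-x₁)² + (y₂-y₁)² + (z₂-z₁)²]
  = √[3² + 0² + (-2)²]
  = √[9 + 0 + 4]
  = √13
  ≈ 3.606

3.606


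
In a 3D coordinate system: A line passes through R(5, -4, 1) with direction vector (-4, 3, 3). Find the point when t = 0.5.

P(t) = R + t·d
  = (5 + (-4)·0.5, -4 + 3·0.5, 1 + 3·0.5)
  = (5 - 2, -4 + 1.5, 1 + 1.5)
  = (3, -2.5, 2.5)

(3, -2.5, 2.5)


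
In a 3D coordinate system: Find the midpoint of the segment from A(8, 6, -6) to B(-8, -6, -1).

M = ((x₁+x₂)/2, (y₁+y₂)/2, (z₁+z₂)/2)
  = ((8 - 8)/2, (6 - 6)/2, (-6 - 1)/2)
  = (0/2, 0/2, -7/2)
  = (0, 0, -3.5)

(0, 0, -3.5)


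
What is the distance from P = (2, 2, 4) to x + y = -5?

distance = |a·x₀ + b·y₀ + c·z₀ - d| / √(a² + b² + c²)
  = |1·2 + 1·2 + 0·4 - (-5)| / √(1² + 1² + 0²)
  = |2 + 2 + 0 + 5| / √(1 + 1 + 0)
  = |9| / √2
  = 9 / 1.414
  ≈ 6.364

6.364


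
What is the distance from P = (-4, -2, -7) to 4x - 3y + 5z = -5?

distance = |a·x₀ + b·y₀ + c·z₀ - d| / √(a² + b² + c²)
  = |4·(-4) + (-3)·(-2) + 5·(-7) - (-5)| / √(4² + (-3)² + 5²)
  = |-16 + 6 - 35 + 5| / √(16 + 9 + 25)
  = |-40| / √50
  = 40 / 7.071
  ≈ 5.657

5.657


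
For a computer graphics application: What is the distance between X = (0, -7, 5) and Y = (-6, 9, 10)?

d = √[(x₂-x₁)² + (y₂-y₁)² + (z₂-z₁)²]
  = √[(-6)² + 16² + 5²]
  = √[36 + 256 + 25]
  = √317
  ≈ 17.8

17.8


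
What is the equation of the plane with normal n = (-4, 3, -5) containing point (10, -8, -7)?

The plane through P with normal n = (a, b, c) satisfies n·(r - P) = 0,
i.e. ax + by + cz = a·x₀ + b·y₀ + c·z₀.
d = (-4)·10 + 3·(-8) + (-5)·(-7)
  = -40 - 24 + 35
  = -29
Equation: -4x + 3y - 5z = -29

-4x + 3y - 5z = -29


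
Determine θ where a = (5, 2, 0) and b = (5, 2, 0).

a·b = 5·5 + 2·2 + 0·0 = 25 + 4 + 0 = 29
|a| = √(5² + 2² + 0²) = √29 ≈ 5.385
|b| = √(5² + 2² + 0²) = √29 ≈ 5.385
cos θ = (a·b)/(|a||b|) = 29/(5.385·5.385) ≈ 1
θ = arccos(1) ≈ 0°

0°


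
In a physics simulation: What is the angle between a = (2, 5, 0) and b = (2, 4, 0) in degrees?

a·b = 2·2 + 5·4 + 0·0 = 4 + 20 + 0 = 24
|a| = √(2² + 5² + 0²) = √29 ≈ 5.385
|b| = √(2² + 4² + 0²) = √20 ≈ 4.472
cos θ = (a·b)/(|a||b|) = 24/(5.385·4.472) ≈ 0.9965
θ = arccos(0.9965) ≈ 4.764°

4.764°
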